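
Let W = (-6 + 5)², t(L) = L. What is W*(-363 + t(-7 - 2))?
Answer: -372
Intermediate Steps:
W = 1 (W = (-1)² = 1)
W*(-363 + t(-7 - 2)) = 1*(-363 + (-7 - 2)) = 1*(-363 - 9) = 1*(-372) = -372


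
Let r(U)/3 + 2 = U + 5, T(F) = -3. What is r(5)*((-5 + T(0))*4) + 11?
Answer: -757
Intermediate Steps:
r(U) = 9 + 3*U (r(U) = -6 + 3*(U + 5) = -6 + 3*(5 + U) = -6 + (15 + 3*U) = 9 + 3*U)
r(5)*((-5 + T(0))*4) + 11 = (9 + 3*5)*((-5 - 3)*4) + 11 = (9 + 15)*(-8*4) + 11 = 24*(-32) + 11 = -768 + 11 = -757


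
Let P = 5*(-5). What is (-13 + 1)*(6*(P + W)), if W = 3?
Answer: 1584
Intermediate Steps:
P = -25
(-13 + 1)*(6*(P + W)) = (-13 + 1)*(6*(-25 + 3)) = -72*(-22) = -12*(-132) = 1584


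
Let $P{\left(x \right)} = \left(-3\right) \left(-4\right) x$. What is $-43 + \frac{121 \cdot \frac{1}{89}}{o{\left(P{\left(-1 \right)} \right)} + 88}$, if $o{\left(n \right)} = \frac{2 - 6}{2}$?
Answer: $- \frac{329001}{7654} \approx -42.984$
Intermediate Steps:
$P{\left(x \right)} = 12 x$
$o{\left(n \right)} = -2$ ($o{\left(n \right)} = \left(-4\right) \frac{1}{2} = -2$)
$-43 + \frac{121 \cdot \frac{1}{89}}{o{\left(P{\left(-1 \right)} \right)} + 88} = -43 + \frac{121 \cdot \frac{1}{89}}{-2 + 88} = -43 + \frac{121 \cdot \frac{1}{89}}{86} = -43 + \frac{1}{86} \cdot \frac{121}{89} = -43 + \frac{121}{7654} = - \frac{329001}{7654}$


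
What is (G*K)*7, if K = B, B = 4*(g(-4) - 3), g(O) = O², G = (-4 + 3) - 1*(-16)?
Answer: 5460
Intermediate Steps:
G = 15 (G = -1 + 16 = 15)
B = 52 (B = 4*((-4)² - 3) = 4*(16 - 3) = 4*13 = 52)
K = 52
(G*K)*7 = (15*52)*7 = 780*7 = 5460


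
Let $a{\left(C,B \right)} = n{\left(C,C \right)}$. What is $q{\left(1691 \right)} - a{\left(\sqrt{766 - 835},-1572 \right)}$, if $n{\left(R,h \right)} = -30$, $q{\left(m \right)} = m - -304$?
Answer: $2025$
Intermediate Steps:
$q{\left(m \right)} = 304 + m$ ($q{\left(m \right)} = m + 304 = 304 + m$)
$a{\left(C,B \right)} = -30$
$q{\left(1691 \right)} - a{\left(\sqrt{766 - 835},-1572 \right)} = \left(304 + 1691\right) - -30 = 1995 + 30 = 2025$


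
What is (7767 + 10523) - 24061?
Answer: -5771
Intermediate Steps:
(7767 + 10523) - 24061 = 18290 - 24061 = -5771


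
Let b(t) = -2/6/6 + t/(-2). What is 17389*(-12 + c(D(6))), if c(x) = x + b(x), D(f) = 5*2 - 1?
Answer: -1182452/9 ≈ -1.3138e+5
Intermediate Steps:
D(f) = 9 (D(f) = 10 - 1 = 9)
b(t) = -1/18 - t/2 (b(t) = -2*1/6*(1/6) + t*(-1/2) = -1/3*1/6 - t/2 = -1/18 - t/2)
c(x) = -1/18 + x/2 (c(x) = x + (-1/18 - x/2) = -1/18 + x/2)
17389*(-12 + c(D(6))) = 17389*(-12 + (-1/18 + (1/2)*9)) = 17389*(-12 + (-1/18 + 9/2)) = 17389*(-12 + 40/9) = 17389*(-68/9) = -1182452/9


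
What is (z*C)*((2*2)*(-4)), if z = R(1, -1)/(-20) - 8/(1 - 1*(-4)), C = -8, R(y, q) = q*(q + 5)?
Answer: -896/5 ≈ -179.20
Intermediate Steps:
R(y, q) = q*(5 + q)
z = -7/5 (z = -(5 - 1)/(-20) - 8/(1 - 1*(-4)) = -1*4*(-1/20) - 8/(1 + 4) = -4*(-1/20) - 8/5 = ⅕ - 8*⅕ = ⅕ - 8/5 = -7/5 ≈ -1.4000)
(z*C)*((2*2)*(-4)) = (-7/5*(-8))*((2*2)*(-4)) = 56*(4*(-4))/5 = (56/5)*(-16) = -896/5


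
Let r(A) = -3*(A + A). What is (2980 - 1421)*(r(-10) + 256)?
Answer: 492644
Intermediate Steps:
r(A) = -6*A
(2980 - 1421)*(r(-10) + 256) = (2980 - 1421)*(-6*(-10) + 256) = 1559*(60 + 256) = 1559*316 = 492644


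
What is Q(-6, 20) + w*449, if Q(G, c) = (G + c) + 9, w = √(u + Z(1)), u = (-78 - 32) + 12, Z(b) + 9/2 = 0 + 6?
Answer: 23 + 449*I*√386/2 ≈ 23.0 + 4410.7*I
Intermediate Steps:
Z(b) = 3/2 (Z(b) = -9/2 + (0 + 6) = -9/2 + 6 = 3/2)
u = -98 (u = -110 + 12 = -98)
w = I*√386/2 (w = √(-98 + 3/2) = √(-193/2) = I*√386/2 ≈ 9.8234*I)
Q(G, c) = 9 + G + c
Q(-6, 20) + w*449 = (9 - 6 + 20) + (I*√386/2)*449 = 23 + 449*I*√386/2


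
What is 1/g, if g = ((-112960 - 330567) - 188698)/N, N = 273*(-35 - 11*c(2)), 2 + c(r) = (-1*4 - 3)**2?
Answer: 150696/632225 ≈ 0.23836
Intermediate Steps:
c(r) = 47 (c(r) = -2 + (-1*4 - 3)**2 = -2 + (-4 - 3)**2 = -2 + (-7)**2 = -2 + 49 = 47)
N = -150696 (N = 273*(-35 - 11*47) = 273*(-35 - 517) = 273*(-552) = -150696)
g = 632225/150696 (g = ((-112960 - 330567) - 188698)/(-150696) = (-443527 - 188698)*(-1/150696) = -632225*(-1/150696) = 632225/150696 ≈ 4.1954)
1/g = 1/(632225/150696) = 150696/632225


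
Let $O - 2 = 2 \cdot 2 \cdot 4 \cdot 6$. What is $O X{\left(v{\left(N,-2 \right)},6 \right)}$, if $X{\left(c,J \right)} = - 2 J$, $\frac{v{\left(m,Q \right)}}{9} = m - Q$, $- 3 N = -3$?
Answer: $-1176$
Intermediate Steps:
$N = 1$ ($N = \left(- \frac{1}{3}\right) \left(-3\right) = 1$)
$v{\left(m,Q \right)} = - 9 Q + 9 m$ ($v{\left(m,Q \right)} = 9 \left(m - Q\right) = - 9 Q + 9 m$)
$O = 98$ ($O = 2 + 2 \cdot 2 \cdot 4 \cdot 6 = 2 + 4 \cdot 4 \cdot 6 = 2 + 16 \cdot 6 = 2 + 96 = 98$)
$O X{\left(v{\left(N,-2 \right)},6 \right)} = 98 \left(\left(-2\right) 6\right) = 98 \left(-12\right) = -1176$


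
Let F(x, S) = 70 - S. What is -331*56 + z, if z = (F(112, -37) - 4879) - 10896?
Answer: -34204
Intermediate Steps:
z = -15668 (z = ((70 - 1*(-37)) - 4879) - 10896 = ((70 + 37) - 4879) - 10896 = (107 - 4879) - 10896 = -4772 - 10896 = -15668)
-331*56 + z = -331*56 - 15668 = -18536 - 15668 = -34204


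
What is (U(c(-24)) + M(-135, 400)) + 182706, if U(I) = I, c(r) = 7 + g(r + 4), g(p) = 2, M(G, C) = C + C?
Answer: 183515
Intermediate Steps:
M(G, C) = 2*C
c(r) = 9 (c(r) = 7 + 2 = 9)
(U(c(-24)) + M(-135, 400)) + 182706 = (9 + 2*400) + 182706 = (9 + 800) + 182706 = 809 + 182706 = 183515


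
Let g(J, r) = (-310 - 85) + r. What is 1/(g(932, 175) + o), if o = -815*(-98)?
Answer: 1/79650 ≈ 1.2555e-5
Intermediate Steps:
g(J, r) = -395 + r
o = 79870
1/(g(932, 175) + o) = 1/((-395 + 175) + 79870) = 1/(-220 + 79870) = 1/79650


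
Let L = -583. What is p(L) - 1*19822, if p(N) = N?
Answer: -20405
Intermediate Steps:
p(L) - 1*19822 = -583 - 1*19822 = -583 - 19822 = -20405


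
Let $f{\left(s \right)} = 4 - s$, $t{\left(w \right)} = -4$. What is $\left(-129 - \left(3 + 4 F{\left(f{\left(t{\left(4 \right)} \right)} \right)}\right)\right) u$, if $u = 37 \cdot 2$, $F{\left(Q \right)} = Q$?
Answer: $-12136$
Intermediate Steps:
$u = 74$
$\left(-129 - \left(3 + 4 F{\left(f{\left(t{\left(4 \right)} \right)} \right)}\right)\right) u = \left(-129 - \left(3 + 4 \left(4 - -4\right)\right)\right) 74 = \left(-129 - \left(3 + 4 \left(4 + 4\right)\right)\right) 74 = \left(-129 - 35\right) 74 = \left(-164\right) 74 = -12136$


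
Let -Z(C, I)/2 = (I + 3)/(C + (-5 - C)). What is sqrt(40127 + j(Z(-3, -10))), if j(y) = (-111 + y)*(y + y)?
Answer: sqrt(1019107)/5 ≈ 201.90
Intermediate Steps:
Z(C, I) = 6/5 + 2*I/5 (Z(C, I) = -2*(I + 3)/(C + (-5 - C)) = -2*(3 + I)/(-5) = -2*(3 + I)*(-1)/5 = -2*(-3/5 - I/5) = 6/5 + 2*I/5)
j(y) = 2*y*(-111 + y) (j(y) = (-111 + y)*(2*y) = 2*y*(-111 + y))
sqrt(40127 + j(Z(-3, -10))) = sqrt(40127 + 2*(6/5 + (2/5)*(-10))*(-111 + (6/5 + (2/5)*(-10)))) = sqrt(40127 + 2*(6/5 - 4)*(-111 + (6/5 - 4))) = sqrt(40127 + 2*(-14/5)*(-111 - 14/5)) = sqrt(40127 + 2*(-14/5)*(-569/5)) = sqrt(40127 + 15932/25) = sqrt(1019107/25) = sqrt(1019107)/5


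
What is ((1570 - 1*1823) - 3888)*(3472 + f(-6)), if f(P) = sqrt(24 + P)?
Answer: -14377552 - 12423*sqrt(2) ≈ -1.4395e+7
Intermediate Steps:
((1570 - 1*1823) - 3888)*(3472 + f(-6)) = ((1570 - 1*1823) - 3888)*(3472 + sqrt(24 - 6)) = ((1570 - 1823) - 3888)*(3472 + sqrt(18)) = (-253 - 3888)*(3472 + 3*sqrt(2)) = -4141*(3472 + 3*sqrt(2)) = -14377552 - 12423*sqrt(2)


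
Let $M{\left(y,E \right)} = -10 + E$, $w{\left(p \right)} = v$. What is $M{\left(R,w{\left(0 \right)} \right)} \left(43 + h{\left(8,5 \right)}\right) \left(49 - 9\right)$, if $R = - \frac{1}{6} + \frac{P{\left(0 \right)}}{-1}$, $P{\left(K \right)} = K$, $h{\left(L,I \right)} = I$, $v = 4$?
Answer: $-11520$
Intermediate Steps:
$w{\left(p \right)} = 4$
$R = - \frac{1}{6}$ ($R = - \frac{1}{6} + \frac{0}{-1} = \left(-1\right) \frac{1}{6} + 0 \left(-1\right) = - \frac{1}{6} + 0 = - \frac{1}{6} \approx -0.16667$)
$M{\left(R,w{\left(0 \right)} \right)} \left(43 + h{\left(8,5 \right)}\right) \left(49 - 9\right) = \left(-10 + 4\right) \left(43 + 5\right) \left(49 - 9\right) = - 6 \cdot 48 \cdot 40 = \left(-6\right) 1920 = -11520$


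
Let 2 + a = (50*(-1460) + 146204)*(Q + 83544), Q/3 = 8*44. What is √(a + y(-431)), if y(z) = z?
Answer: √6193057967 ≈ 78696.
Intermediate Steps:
Q = 1056 (Q = 3*(8*44) = 3*352 = 1056)
a = 6193058398 (a = -2 + (50*(-1460) + 146204)*(1056 + 83544) = -2 + (-73000 + 146204)*84600 = -2 + 73204*84600 = -2 + 6193058400 = 6193058398)
√(a + y(-431)) = √(6193058398 - 431) = √6193057967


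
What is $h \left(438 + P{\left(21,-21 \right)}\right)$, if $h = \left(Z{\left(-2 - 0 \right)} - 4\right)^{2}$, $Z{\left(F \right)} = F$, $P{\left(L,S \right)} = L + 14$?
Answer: $17028$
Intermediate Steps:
$P{\left(L,S \right)} = 14 + L$
$h = 36$ ($h = \left(\left(-2 - 0\right) - 4\right)^{2} = \left(\left(-2 + 0\right) - 4\right)^{2} = \left(-2 - 4\right)^{2} = \left(-6\right)^{2} = 36$)
$h \left(438 + P{\left(21,-21 \right)}\right) = 36 \left(438 + \left(14 + 21\right)\right) = 36 \left(438 + 35\right) = 36 \cdot 473 = 17028$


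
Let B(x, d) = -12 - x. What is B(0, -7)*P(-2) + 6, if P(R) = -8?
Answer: 102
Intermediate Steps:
B(0, -7)*P(-2) + 6 = (-12 - 1*0)*(-8) + 6 = (-12 + 0)*(-8) + 6 = -12*(-8) + 6 = 96 + 6 = 102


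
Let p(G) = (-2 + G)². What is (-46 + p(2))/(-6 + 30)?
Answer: -23/12 ≈ -1.9167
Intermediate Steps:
(-46 + p(2))/(-6 + 30) = (-46 + (-2 + 2)²)/(-6 + 30) = (-46 + 0²)/24 = (-46 + 0)*(1/24) = -46*1/24 = -23/12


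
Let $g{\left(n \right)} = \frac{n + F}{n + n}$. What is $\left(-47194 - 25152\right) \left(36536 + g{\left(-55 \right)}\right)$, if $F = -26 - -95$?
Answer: $- \frac{145377333658}{55} \approx -2.6432 \cdot 10^{9}$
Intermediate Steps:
$F = 69$ ($F = -26 + 95 = 69$)
$g{\left(n \right)} = \frac{69 + n}{2 n}$ ($g{\left(n \right)} = \frac{n + 69}{n + n} = \frac{69 + n}{2 n}$)
$\left(-47194 - 25152\right) \left(36536 + g{\left(-55 \right)}\right) = \left(-47194 - 25152\right) \left(36536 + \frac{69 - 55}{2 \left(-55\right)}\right) = - 72346 \left(36536 + \frac{1}{2} \left(- \frac{1}{55}\right) 14\right) = - 72346 \left(36536 - \frac{7}{55}\right) = \left(-72346\right) \frac{2009473}{55} = - \frac{145377333658}{55}$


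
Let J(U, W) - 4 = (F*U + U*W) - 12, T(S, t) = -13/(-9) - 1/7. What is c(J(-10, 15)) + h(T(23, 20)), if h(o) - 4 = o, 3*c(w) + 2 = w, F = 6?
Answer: -4286/63 ≈ -68.032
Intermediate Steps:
T(S, t) = 82/63 (T(S, t) = -13*(-1/9) - 1*1/7 = 13/9 - 1/7 = 82/63)
J(U, W) = -8 + 6*U + U*W (J(U, W) = 4 + ((6*U + U*W) - 12) = 4 + (-12 + 6*U + U*W) = -8 + 6*U + U*W)
c(w) = -2/3 + w/3
h(o) = 4 + o
c(J(-10, 15)) + h(T(23, 20)) = (-2/3 + (-8 + 6*(-10) - 10*15)/3) + (4 + 82/63) = (-2/3 + (-8 - 60 - 150)/3) + 334/63 = (-2/3 + (1/3)*(-218)) + 334/63 = (-2/3 - 218/3) + 334/63 = -220/3 + 334/63 = -4286/63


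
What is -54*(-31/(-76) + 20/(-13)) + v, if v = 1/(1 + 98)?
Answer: 2986235/48906 ≈ 61.061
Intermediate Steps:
v = 1/99 ≈ 0.010101
-54*(-31/(-76) + 20/(-13)) + v = -54*(-31/(-76) + 20/(-13)) + 1/99 = -54*(-31*(-1/76) + 20*(-1/13)) + 1/99 = -54*(31/76 - 20/13) + 1/99 = -54*(-1117/988) + 1/99 = 30159/494 + 1/99 = 2986235/48906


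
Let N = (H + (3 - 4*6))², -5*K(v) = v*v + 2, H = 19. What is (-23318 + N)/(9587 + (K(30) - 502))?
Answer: -116570/44523 ≈ -2.6182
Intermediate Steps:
K(v) = -⅖ - v²/5 (K(v) = -(v*v + 2)/5 = -(v² + 2)/5 = -(2 + v²)/5 = -⅖ - v²/5)
N = 4 (N = (19 + (3 - 4*6))² = (19 + (3 - 24))² = (19 - 21)² = (-2)² = 4)
(-23318 + N)/(9587 + (K(30) - 502)) = (-23318 + 4)/(9587 + ((-⅖ - ⅕*30²) - 502)) = -23314/(9587 + ((-⅖ - ⅕*900) - 502)) = -23314/(9587 + ((-⅖ - 180) - 502)) = -23314/(9587 + (-902/5 - 502)) = -23314/(9587 - 3412/5) = -23314/44523/5 = -23314*5/44523 = -116570/44523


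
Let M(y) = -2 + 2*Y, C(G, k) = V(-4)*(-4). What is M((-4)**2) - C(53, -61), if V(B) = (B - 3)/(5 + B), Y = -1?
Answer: -32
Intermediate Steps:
V(B) = (-3 + B)/(5 + B)
C(G, k) = 28 (C(G, k) = ((-3 - 4)/(5 - 4))*(-4) = (-7/1)*(-4) = (1*(-7))*(-4) = -7*(-4) = 28)
M(y) = -4 (M(y) = -2 + 2*(-1) = -2 - 2 = -4)
M((-4)**2) - C(53, -61) = -4 - 1*28 = -4 - 28 = -32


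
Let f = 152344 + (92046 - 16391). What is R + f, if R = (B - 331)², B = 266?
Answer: 232224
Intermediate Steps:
R = 4225 (R = (266 - 331)² = (-65)² = 4225)
f = 227999 (f = 152344 + 75655 = 227999)
R + f = 4225 + 227999 = 232224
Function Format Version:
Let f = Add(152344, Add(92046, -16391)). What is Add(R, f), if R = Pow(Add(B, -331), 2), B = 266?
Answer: 232224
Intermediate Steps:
R = 4225 (R = Pow(Add(266, -331), 2) = Pow(-65, 2) = 4225)
f = 227999 (f = Add(152344, 75655) = 227999)
Add(R, f) = Add(4225, 227999) = 232224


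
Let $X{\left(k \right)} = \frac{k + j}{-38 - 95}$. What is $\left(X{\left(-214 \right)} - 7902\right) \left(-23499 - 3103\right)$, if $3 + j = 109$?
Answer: $\frac{27954924516}{133} \approx 2.1019 \cdot 10^{8}$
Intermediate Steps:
$j = 106$ ($j = -3 + 109 = 106$)
$X{\left(k \right)} = - \frac{106}{133} - \frac{k}{133}$ ($X{\left(k \right)} = \frac{k + 106}{-38 - 95} = \frac{106 + k}{-133} = \left(106 + k\right) \left(- \frac{1}{133}\right) = - \frac{106}{133} - \frac{k}{133}$)
$\left(X{\left(-214 \right)} - 7902\right) \left(-23499 - 3103\right) = \left(\left(- \frac{106}{133} - - \frac{214}{133}\right) - 7902\right) \left(-23499 - 3103\right) = \left(\left(- \frac{106}{133} + \frac{214}{133}\right) - 7902\right) \left(-26602\right) = \left(\frac{108}{133} - 7902\right) \left(-26602\right) = \left(- \frac{1050858}{133}\right) \left(-26602\right) = \frac{27954924516}{133}$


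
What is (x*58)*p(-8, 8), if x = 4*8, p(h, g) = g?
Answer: 14848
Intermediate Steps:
x = 32
(x*58)*p(-8, 8) = (32*58)*8 = 1856*8 = 14848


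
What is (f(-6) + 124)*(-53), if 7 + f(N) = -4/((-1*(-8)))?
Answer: -12349/2 ≈ -6174.5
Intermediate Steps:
f(N) = -15/2 (f(N) = -7 - 4/((-1*(-8))) = -7 - 4/8 = -7 - 4*1/8 = -7 - 1/2 = -15/2)
(f(-6) + 124)*(-53) = (-15/2 + 124)*(-53) = (233/2)*(-53) = -12349/2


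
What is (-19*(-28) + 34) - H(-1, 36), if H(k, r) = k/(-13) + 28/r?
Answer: 66122/117 ≈ 565.15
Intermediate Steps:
H(k, r) = 28/r - k/13 (H(k, r) = k*(-1/13) + 28/r = -k/13 + 28/r = 28/r - k/13)
(-19*(-28) + 34) - H(-1, 36) = (-19*(-28) + 34) - (28/36 - 1/13*(-1)) = (532 + 34) - (28*(1/36) + 1/13) = 566 - (7/9 + 1/13) = 566 - 1*100/117 = 566 - 100/117 = 66122/117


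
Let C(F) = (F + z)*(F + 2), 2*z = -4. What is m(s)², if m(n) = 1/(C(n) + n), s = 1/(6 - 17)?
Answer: 14641/244036 ≈ 0.059995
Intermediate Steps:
z = -2 (z = (½)*(-4) = -2)
C(F) = (-2 + F)*(2 + F) (C(F) = (F - 2)*(F + 2) = (-2 + F)*(2 + F))
s = -1/11 (s = 1/(-11) = -1/11 ≈ -0.090909)
m(n) = 1/(-4 + n + n²) (m(n) = 1/((-4 + n²) + n) = 1/(-4 + n + n²))
m(s)² = (1/(-4 - 1/11 + (-1/11)²))² = (1/(-4 - 1/11 + 1/121))² = (1/(-494/121))² = (-121/494)² = 14641/244036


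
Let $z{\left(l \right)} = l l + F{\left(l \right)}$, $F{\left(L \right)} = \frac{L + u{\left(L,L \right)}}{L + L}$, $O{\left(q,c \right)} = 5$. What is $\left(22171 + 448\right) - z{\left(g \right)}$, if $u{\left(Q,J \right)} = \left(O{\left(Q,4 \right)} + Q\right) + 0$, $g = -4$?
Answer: $\frac{180821}{8} \approx 22603.0$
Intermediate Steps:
$u{\left(Q,J \right)} = 5 + Q$ ($u{\left(Q,J \right)} = \left(5 + Q\right) + 0 = 5 + Q$)
$F{\left(L \right)} = \frac{5 + 2 L}{2 L}$ ($F{\left(L \right)} = \frac{L + \left(5 + L\right)}{L + L} = \frac{5 + 2 L}{2 L}$)
$z{\left(l \right)} = l^{2} + \frac{\frac{5}{2} + l}{l}$ ($z{\left(l \right)} = l l + \frac{\frac{5}{2} + l}{l} = l^{2} + \frac{\frac{5}{2} + l}{l}$)
$\left(22171 + 448\right) - z{\left(g \right)} = \left(22171 + 448\right) - \frac{\frac{5}{2} - 4 + \left(-4\right)^{3}}{-4} = 22619 - - \frac{\frac{5}{2} - 4 - 64}{4} = 22619 - \left(- \frac{1}{4}\right) \left(- \frac{131}{2}\right) = 22619 - \frac{131}{8} = \frac{180821}{8}$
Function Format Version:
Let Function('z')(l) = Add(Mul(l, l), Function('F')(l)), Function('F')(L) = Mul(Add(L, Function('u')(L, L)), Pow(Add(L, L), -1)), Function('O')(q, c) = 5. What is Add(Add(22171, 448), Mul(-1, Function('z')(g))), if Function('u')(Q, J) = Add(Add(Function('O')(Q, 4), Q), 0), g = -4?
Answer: Rational(180821, 8) ≈ 22603.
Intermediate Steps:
Function('u')(Q, J) = Add(5, Q) (Function('u')(Q, J) = Add(Add(5, Q), 0) = Add(5, Q))
Function('F')(L) = Mul(Rational(1, 2), Pow(L, -1), Add(5, Mul(2, L))) (Function('F')(L) = Mul(Add(L, Add(5, L)), Pow(Add(L, L), -1)) = Mul(Add(5, Mul(2, L)), Pow(Mul(2, L), -1)) = Mul(Add(5, Mul(2, L)), Mul(Rational(1, 2), Pow(L, -1))) = Mul(Rational(1, 2), Pow(L, -1), Add(5, Mul(2, L))))
Function('z')(l) = Add(Pow(l, 2), Mul(Pow(l, -1), Add(Rational(5, 2), l))) (Function('z')(l) = Add(Mul(l, l), Mul(Pow(l, -1), Add(Rational(5, 2), l))) = Add(Pow(l, 2), Mul(Pow(l, -1), Add(Rational(5, 2), l))))
Add(Add(22171, 448), Mul(-1, Function('z')(g))) = Add(Add(22171, 448), Mul(-1, Mul(Pow(-4, -1), Add(Rational(5, 2), -4, Pow(-4, 3))))) = Add(22619, Mul(-1, Mul(Rational(-1, 4), Add(Rational(5, 2), -4, -64)))) = Add(22619, Mul(-1, Mul(Rational(-1, 4), Rational(-131, 2)))) = Add(22619, Mul(-1, Rational(131, 8))) = Add(22619, Rational(-131, 8)) = Rational(180821, 8)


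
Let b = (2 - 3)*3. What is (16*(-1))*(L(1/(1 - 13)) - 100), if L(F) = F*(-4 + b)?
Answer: 4772/3 ≈ 1590.7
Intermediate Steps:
b = -3 (b = -1*3 = -3)
L(F) = -7*F (L(F) = F*(-4 - 3) = F*(-7) = -7*F)
(16*(-1))*(L(1/(1 - 13)) - 100) = (16*(-1))*(-7/(1 - 13) - 100) = -16*(-7/(-12) - 100) = -16*(-7*(-1/12) - 100) = -16*(7/12 - 100) = -16*(-1193/12) = 4772/3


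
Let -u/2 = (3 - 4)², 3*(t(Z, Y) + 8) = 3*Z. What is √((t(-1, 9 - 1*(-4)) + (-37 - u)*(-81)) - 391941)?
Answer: 3*I*√43235 ≈ 623.79*I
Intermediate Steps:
t(Z, Y) = -8 + Z (t(Z, Y) = -8 + (3*Z)/3 = -8 + Z)
u = -2 (u = -2*(3 - 4)² = -2*(-1)² = -2*1 = -2)
√((t(-1, 9 - 1*(-4)) + (-37 - u)*(-81)) - 391941) = √(((-8 - 1) + (-37 - 1*(-2))*(-81)) - 391941) = √((-9 + (-37 + 2)*(-81)) - 391941) = √((-9 - 35*(-81)) - 391941) = √((-9 + 2835) - 391941) = √(2826 - 391941) = √(-389115) = 3*I*√43235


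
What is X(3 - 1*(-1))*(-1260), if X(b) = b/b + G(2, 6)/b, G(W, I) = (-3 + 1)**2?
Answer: -2520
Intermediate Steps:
G(W, I) = 4 (G(W, I) = (-2)**2 = 4)
X(b) = 1 + 4/b (X(b) = b/b + 4/b = 1 + 4/b)
X(3 - 1*(-1))*(-1260) = ((4 + (3 - 1*(-1)))/(3 - 1*(-1)))*(-1260) = ((4 + (3 + 1))/(3 + 1))*(-1260) = ((4 + 4)/4)*(-1260) = ((1/4)*8)*(-1260) = 2*(-1260) = -2520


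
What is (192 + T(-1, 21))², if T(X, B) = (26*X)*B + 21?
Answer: 110889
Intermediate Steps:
T(X, B) = 21 + 26*B*X (T(X, B) = 26*B*X + 21 = 21 + 26*B*X)
(192 + T(-1, 21))² = (192 + (21 + 26*21*(-1)))² = (192 + (21 - 546))² = (192 - 525)² = (-333)² = 110889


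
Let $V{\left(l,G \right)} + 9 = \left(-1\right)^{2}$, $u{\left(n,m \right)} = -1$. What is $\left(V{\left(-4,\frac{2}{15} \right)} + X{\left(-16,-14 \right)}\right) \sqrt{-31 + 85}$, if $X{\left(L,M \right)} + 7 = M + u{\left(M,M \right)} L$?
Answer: $- 39 \sqrt{6} \approx -95.53$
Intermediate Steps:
$V{\left(l,G \right)} = -8$ ($V{\left(l,G \right)} = -9 + \left(-1\right)^{2} = -9 + 1 = -8$)
$X{\left(L,M \right)} = -7 + M - L$ ($X{\left(L,M \right)} = -7 - \left(L - M\right) = -7 + M - L$)
$\left(V{\left(-4,\frac{2}{15} \right)} + X{\left(-16,-14 \right)}\right) \sqrt{-31 + 85} = \left(-8 - 5\right) \sqrt{-31 + 85} = \left(-8 - 5\right) \sqrt{54} = \left(-8 - 5\right) 3 \sqrt{6} = - 13 \cdot 3 \sqrt{6} = - 39 \sqrt{6}$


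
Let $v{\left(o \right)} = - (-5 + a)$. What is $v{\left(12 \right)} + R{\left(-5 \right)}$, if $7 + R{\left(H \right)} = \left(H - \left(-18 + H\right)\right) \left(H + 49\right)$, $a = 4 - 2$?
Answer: $788$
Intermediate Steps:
$a = 2$
$R{\left(H \right)} = 875 + 18 H$ ($R{\left(H \right)} = -7 + \left(H - \left(-18 + H\right)\right) \left(H + 49\right) = -7 + 18 \left(49 + H\right) = -7 + \left(882 + 18 H\right) = 875 + 18 H$)
$v{\left(o \right)} = 3$ ($v{\left(o \right)} = - (-5 + 2) = \left(-1\right) \left(-3\right) = 3$)
$v{\left(12 \right)} + R{\left(-5 \right)} = 3 + \left(875 + 18 \left(-5\right)\right) = 3 + \left(875 - 90\right) = 3 + 785 = 788$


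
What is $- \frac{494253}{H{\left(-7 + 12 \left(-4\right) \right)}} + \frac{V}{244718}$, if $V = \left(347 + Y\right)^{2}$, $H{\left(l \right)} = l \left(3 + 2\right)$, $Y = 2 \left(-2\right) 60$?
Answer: $\frac{120955754129}{67297450} \approx 1797.3$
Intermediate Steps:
$Y = -240$ ($Y = \left(-4\right) 60 = -240$)
$H{\left(l \right)} = 5 l$ ($H{\left(l \right)} = l 5 = 5 l$)
$V = 11449$ ($V = \left(347 - 240\right)^{2} = 107^{2} = 11449$)
$- \frac{494253}{H{\left(-7 + 12 \left(-4\right) \right)}} + \frac{V}{244718} = - \frac{494253}{5 \left(-7 + 12 \left(-4\right)\right)} + \frac{11449}{244718} = - \frac{494253}{5 \left(-7 - 48\right)} + 11449 \cdot \frac{1}{244718} = - \frac{494253}{5 \left(-55\right)} + \frac{11449}{244718} = - \frac{494253}{-275} + \frac{11449}{244718} = \left(-494253\right) \left(- \frac{1}{275}\right) + \frac{11449}{244718} = \frac{494253}{275} + \frac{11449}{244718} = \frac{120955754129}{67297450}$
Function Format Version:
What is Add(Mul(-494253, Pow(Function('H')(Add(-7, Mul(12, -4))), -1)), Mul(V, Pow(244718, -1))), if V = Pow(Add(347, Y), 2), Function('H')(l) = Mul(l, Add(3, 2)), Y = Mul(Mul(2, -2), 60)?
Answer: Rational(120955754129, 67297450) ≈ 1797.3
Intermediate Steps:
Y = -240 (Y = Mul(-4, 60) = -240)
Function('H')(l) = Mul(5, l) (Function('H')(l) = Mul(l, 5) = Mul(5, l))
V = 11449 (V = Pow(Add(347, -240), 2) = Pow(107, 2) = 11449)
Add(Mul(-494253, Pow(Function('H')(Add(-7, Mul(12, -4))), -1)), Mul(V, Pow(244718, -1))) = Add(Mul(-494253, Pow(Mul(5, Add(-7, Mul(12, -4))), -1)), Mul(11449, Pow(244718, -1))) = Add(Mul(-494253, Pow(Mul(5, Add(-7, -48)), -1)), Mul(11449, Rational(1, 244718))) = Add(Mul(-494253, Pow(Mul(5, -55), -1)), Rational(11449, 244718)) = Add(Mul(-494253, Pow(-275, -1)), Rational(11449, 244718)) = Add(Mul(-494253, Rational(-1, 275)), Rational(11449, 244718)) = Add(Rational(494253, 275), Rational(11449, 244718)) = Rational(120955754129, 67297450)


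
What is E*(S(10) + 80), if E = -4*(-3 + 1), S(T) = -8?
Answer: 576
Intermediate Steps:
E = 8 (E = -4*(-2) = 8)
E*(S(10) + 80) = 8*(-8 + 80) = 8*72 = 576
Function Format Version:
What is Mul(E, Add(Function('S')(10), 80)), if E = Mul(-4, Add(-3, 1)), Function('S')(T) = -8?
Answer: 576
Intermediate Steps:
E = 8 (E = Mul(-4, -2) = 8)
Mul(E, Add(Function('S')(10), 80)) = Mul(8, Add(-8, 80)) = Mul(8, 72) = 576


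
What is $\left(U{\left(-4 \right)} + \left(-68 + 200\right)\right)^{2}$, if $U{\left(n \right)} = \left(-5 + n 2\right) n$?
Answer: $33856$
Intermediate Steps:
$U{\left(n \right)} = n \left(-5 + 2 n\right)$ ($U{\left(n \right)} = \left(-5 + 2 n\right) n = n \left(-5 + 2 n\right)$)
$\left(U{\left(-4 \right)} + \left(-68 + 200\right)\right)^{2} = \left(- 4 \left(-5 + 2 \left(-4\right)\right) + \left(-68 + 200\right)\right)^{2} = \left(- 4 \left(-5 - 8\right) + 132\right)^{2} = \left(\left(-4\right) \left(-13\right) + 132\right)^{2} = \left(52 + 132\right)^{2} = 184^{2} = 33856$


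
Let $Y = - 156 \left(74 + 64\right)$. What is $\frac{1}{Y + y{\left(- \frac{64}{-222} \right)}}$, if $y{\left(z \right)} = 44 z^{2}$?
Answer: $- \frac{12321}{265201432} \approx -4.6459 \cdot 10^{-5}$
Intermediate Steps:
$Y = -21528$ ($Y = \left(-156\right) 138 = -21528$)
$\frac{1}{Y + y{\left(- \frac{64}{-222} \right)}} = \frac{1}{-21528 + 44 \left(- \frac{64}{-222}\right)^{2}} = \frac{1}{-21528 + 44 \left(\left(-64\right) \left(- \frac{1}{222}\right)\right)^{2}} = \frac{1}{-21528 + 44 \left(\frac{32}{111}\right)^{2}} = \frac{1}{-21528 + 44 \cdot \frac{1024}{12321}} = \frac{1}{-21528 + \frac{45056}{12321}} = \frac{1}{- \frac{265201432}{12321}} = - \frac{12321}{265201432}$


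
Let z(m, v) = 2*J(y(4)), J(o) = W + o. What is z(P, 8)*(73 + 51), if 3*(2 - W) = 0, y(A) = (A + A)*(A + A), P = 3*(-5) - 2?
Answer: 16368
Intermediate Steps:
P = -17 (P = -15 - 2 = -17)
y(A) = 4*A² (y(A) = (2*A)*(2*A) = 4*A²)
W = 2 (W = 2 - ⅓*0 = 2 + 0 = 2)
J(o) = 2 + o
z(m, v) = 132 (z(m, v) = 2*(2 + 4*4²) = 2*(2 + 4*16) = 2*(2 + 64) = 2*66 = 132)
z(P, 8)*(73 + 51) = 132*(73 + 51) = 132*124 = 16368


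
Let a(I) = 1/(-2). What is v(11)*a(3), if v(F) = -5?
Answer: 5/2 ≈ 2.5000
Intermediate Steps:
a(I) = -½
v(11)*a(3) = -5*(-½) = 5/2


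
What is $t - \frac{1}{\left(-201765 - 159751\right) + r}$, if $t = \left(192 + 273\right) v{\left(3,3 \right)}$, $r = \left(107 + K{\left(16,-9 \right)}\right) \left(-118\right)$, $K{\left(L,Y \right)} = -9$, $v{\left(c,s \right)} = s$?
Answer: $\frac{520446601}{373080} \approx 1395.0$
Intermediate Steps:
$r = -11564$ ($r = \left(107 - 9\right) \left(-118\right) = 98 \left(-118\right) = -11564$)
$t = 1395$ ($t = \left(192 + 273\right) 3 = 465 \cdot 3 = 1395$)
$t - \frac{1}{\left(-201765 - 159751\right) + r} = 1395 - \frac{1}{\left(-201765 - 159751\right) - 11564} = 1395 - \frac{1}{-361516 - 11564} = 1395 - \frac{1}{-373080} = 1395 - - \frac{1}{373080} = 1395 + \frac{1}{373080} = \frac{520446601}{373080}$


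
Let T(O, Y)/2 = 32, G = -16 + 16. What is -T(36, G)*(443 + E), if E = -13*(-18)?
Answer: -43328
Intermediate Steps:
G = 0
T(O, Y) = 64 (T(O, Y) = 2*32 = 64)
E = 234
-T(36, G)*(443 + E) = -64*(443 + 234) = -64*677 = -1*43328 = -43328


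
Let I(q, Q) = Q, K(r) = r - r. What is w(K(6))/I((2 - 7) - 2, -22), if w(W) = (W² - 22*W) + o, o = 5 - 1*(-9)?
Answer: -7/11 ≈ -0.63636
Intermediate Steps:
o = 14 (o = 5 + 9 = 14)
K(r) = 0
w(W) = 14 + W² - 22*W (w(W) = (W² - 22*W) + 14 = 14 + W² - 22*W)
w(K(6))/I((2 - 7) - 2, -22) = (14 + 0² - 22*0)/(-22) = (14 + 0 + 0)*(-1/22) = 14*(-1/22) = -7/11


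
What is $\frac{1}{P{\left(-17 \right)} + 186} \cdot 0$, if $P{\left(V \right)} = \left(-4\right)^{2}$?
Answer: $0$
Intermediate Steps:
$P{\left(V \right)} = 16$
$\frac{1}{P{\left(-17 \right)} + 186} \cdot 0 = \frac{1}{16 + 186} \cdot 0 = \frac{1}{202} \cdot 0 = 0$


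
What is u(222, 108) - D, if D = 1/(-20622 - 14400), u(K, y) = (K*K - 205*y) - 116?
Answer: 946574617/35022 ≈ 27028.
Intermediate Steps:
u(K, y) = -116 + K² - 205*y (u(K, y) = (K² - 205*y) - 116 = -116 + K² - 205*y)
D = -1/35022 (D = 1/(-35022) = -1/35022 ≈ -2.8553e-5)
u(222, 108) - D = (-116 + 222² - 205*108) - 1*(-1/35022) = (-116 + 49284 - 22140) + 1/35022 = 27028 + 1/35022 = 946574617/35022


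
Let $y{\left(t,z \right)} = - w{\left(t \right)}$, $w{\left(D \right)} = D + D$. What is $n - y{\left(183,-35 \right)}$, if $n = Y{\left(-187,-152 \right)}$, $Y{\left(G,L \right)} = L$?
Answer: $214$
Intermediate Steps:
$n = -152$
$w{\left(D \right)} = 2 D$
$y{\left(t,z \right)} = - 2 t$
$n - y{\left(183,-35 \right)} = -152 - \left(-2\right) 183 = -152 - -366 = -152 + 366 = 214$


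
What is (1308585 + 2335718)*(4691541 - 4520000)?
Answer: 625147380923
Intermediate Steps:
(1308585 + 2335718)*(4691541 - 4520000) = 3644303*171541 = 625147380923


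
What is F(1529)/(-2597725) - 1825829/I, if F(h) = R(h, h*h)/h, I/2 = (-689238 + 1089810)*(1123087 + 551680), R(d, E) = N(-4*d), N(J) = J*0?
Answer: -1825829/1341729533448 ≈ -1.3608e-6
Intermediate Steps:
N(J) = 0
R(d, E) = 0
I = 1341729533448 (I = 2*((-689238 + 1089810)*(1123087 + 551680)) = 2*(400572*1674767) = 2*670864766724 = 1341729533448)
F(h) = 0 (F(h) = 0/h = 0)
F(1529)/(-2597725) - 1825829/I = 0/(-2597725) - 1825829/1341729533448 = 0*(-1/2597725) - 1825829*1/1341729533448 = 0 - 1825829/1341729533448 = -1825829/1341729533448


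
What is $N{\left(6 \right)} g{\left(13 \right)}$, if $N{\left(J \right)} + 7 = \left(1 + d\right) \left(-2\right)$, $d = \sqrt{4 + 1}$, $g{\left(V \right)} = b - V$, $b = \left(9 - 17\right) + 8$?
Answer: $117 + 26 \sqrt{5} \approx 175.14$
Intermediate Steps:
$b = 0$ ($b = -8 + 8 = 0$)
$g{\left(V \right)} = - V$ ($g{\left(V \right)} = 0 - V = - V$)
$d = \sqrt{5} \approx 2.2361$
$N{\left(J \right)} = -9 - 2 \sqrt{5}$ ($N{\left(J \right)} = -7 + \left(1 + \sqrt{5}\right) \left(-2\right) = -7 - \left(2 + 2 \sqrt{5}\right) = -9 - 2 \sqrt{5}$)
$N{\left(6 \right)} g{\left(13 \right)} = \left(-9 - 2 \sqrt{5}\right) \left(\left(-1\right) 13\right) = \left(-9 - 2 \sqrt{5}\right) \left(-13\right) = 117 + 26 \sqrt{5}$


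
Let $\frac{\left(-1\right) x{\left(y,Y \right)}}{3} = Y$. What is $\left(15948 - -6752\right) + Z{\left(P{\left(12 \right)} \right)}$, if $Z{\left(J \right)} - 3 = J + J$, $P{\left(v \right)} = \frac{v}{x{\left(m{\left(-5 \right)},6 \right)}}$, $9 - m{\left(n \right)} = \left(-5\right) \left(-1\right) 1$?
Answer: $\frac{68105}{3} \approx 22702.0$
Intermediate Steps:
$m{\left(n \right)} = 4$ ($m{\left(n \right)} = 9 - \left(-5\right) \left(-1\right) 1 = 9 - 5 \cdot 1 = 9 - 5 = 4$)
$x{\left(y,Y \right)} = - 3 Y$
$P{\left(v \right)} = - \frac{v}{18}$ ($P{\left(v \right)} = \frac{v}{\left(-3\right) 6} = \frac{v}{-18} = v \left(- \frac{1}{18}\right) = - \frac{v}{18}$)
$Z{\left(J \right)} = 3 + 2 J$ ($Z{\left(J \right)} = 3 + \left(J + J\right) = 3 + 2 J$)
$\left(15948 - -6752\right) + Z{\left(P{\left(12 \right)} \right)} = \left(15948 - -6752\right) + \left(3 + 2 \left(\left(- \frac{1}{18}\right) 12\right)\right) = \left(15948 + \left(-3978 + 10730\right)\right) + \left(3 + 2 \left(- \frac{2}{3}\right)\right) = \left(15948 + 6752\right) + \left(3 - \frac{4}{3}\right) = 22700 + \frac{5}{3} = \frac{68105}{3}$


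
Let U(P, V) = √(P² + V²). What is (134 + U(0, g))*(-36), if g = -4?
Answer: -4968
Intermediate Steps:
(134 + U(0, g))*(-36) = (134 + √(0² + (-4)²))*(-36) = (134 + √(0 + 16))*(-36) = (134 + √16)*(-36) = (134 + 4)*(-36) = 138*(-36) = -4968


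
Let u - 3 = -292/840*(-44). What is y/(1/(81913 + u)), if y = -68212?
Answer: -586813238632/105 ≈ -5.5887e+9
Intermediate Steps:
u = 1921/105 (u = 3 - 292/840*(-44) = 3 - 292*1/840*(-44) = 3 - 73/210*(-44) = 3 + 1606/105 = 1921/105 ≈ 18.295)
y/(1/(81913 + u)) = -68212/(1/(81913 + 1921/105)) = -68212/(1/(8602786/105)) = -68212/105/8602786 = -68212*8602786/105 = -586813238632/105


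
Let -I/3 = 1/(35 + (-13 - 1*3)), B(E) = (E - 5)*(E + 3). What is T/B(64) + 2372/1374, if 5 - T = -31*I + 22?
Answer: 88791110/51598509 ≈ 1.7208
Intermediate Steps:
B(E) = (-5 + E)*(3 + E)
I = -3/19 (I = -3/(35 + (-13 - 1*3)) = -3/(35 + (-13 - 3)) = -3/(35 - 16) = -3/19 ≈ -0.15789)
T = -416/19 (T = 5 - (-31*(-3/19) + 22) = 5 - (93/19 + 22) = 5 - 1*511/19 = 5 - 511/19 = -416/19 ≈ -21.895)
T/B(64) + 2372/1374 = -416/(19*(-15 + 64**2 - 2*64)) + 2372/1374 = -416/(19*(-15 + 4096 - 128)) + 2372*(1/1374) = -416/19/3953 + 1186/687 = -416/19*1/3953 + 1186/687 = -416/75107 + 1186/687 = 88791110/51598509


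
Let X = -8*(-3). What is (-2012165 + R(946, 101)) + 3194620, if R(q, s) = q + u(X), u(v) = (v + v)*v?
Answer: 1184553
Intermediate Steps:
X = 24
u(v) = 2*v² (u(v) = (2*v)*v = 2*v²)
R(q, s) = 1152 + q (R(q, s) = q + 2*24² = q + 2*576 = q + 1152 = 1152 + q)
(-2012165 + R(946, 101)) + 3194620 = (-2012165 + (1152 + 946)) + 3194620 = (-2012165 + 2098) + 3194620 = -2010067 + 3194620 = 1184553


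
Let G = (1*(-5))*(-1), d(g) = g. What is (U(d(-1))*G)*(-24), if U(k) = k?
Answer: 120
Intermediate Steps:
G = 5 (G = -5*(-1) = 5)
(U(d(-1))*G)*(-24) = -1*5*(-24) = -5*(-24) = 120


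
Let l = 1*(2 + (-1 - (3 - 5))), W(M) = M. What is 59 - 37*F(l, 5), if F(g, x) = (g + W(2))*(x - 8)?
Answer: 614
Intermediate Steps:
l = 3 (l = 1*(2 + (-1 - 1*(-2))) = 1*(2 + (-1 + 2)) = 1*(2 + 1) = 1*3 = 3)
F(g, x) = (-8 + x)*(2 + g) (F(g, x) = (g + 2)*(x - 8) = (2 + g)*(-8 + x) = (-8 + x)*(2 + g))
59 - 37*F(l, 5) = 59 - 37*(-16 - 8*3 + 2*5 + 3*5) = 59 - 37*(-16 - 24 + 10 + 15) = 59 - 37*(-15) = 59 + 555 = 614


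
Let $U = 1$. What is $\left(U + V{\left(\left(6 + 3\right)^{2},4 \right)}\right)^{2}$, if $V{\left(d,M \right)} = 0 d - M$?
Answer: $9$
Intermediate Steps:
$V{\left(d,M \right)} = - M$ ($V{\left(d,M \right)} = 0 - M = - M$)
$\left(U + V{\left(\left(6 + 3\right)^{2},4 \right)}\right)^{2} = \left(1 - 4\right)^{2} = \left(-3\right)^{2} = 9$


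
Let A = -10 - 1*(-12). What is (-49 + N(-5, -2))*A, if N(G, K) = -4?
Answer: -106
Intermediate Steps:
A = 2 (A = -10 + 12 = 2)
(-49 + N(-5, -2))*A = (-49 - 4)*2 = -53*2 = -106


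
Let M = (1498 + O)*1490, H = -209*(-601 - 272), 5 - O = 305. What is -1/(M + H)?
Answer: -1/1967477 ≈ -5.0826e-7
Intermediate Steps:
O = -300 (O = 5 - 1*305 = 5 - 305 = -300)
H = 182457 (H = -209*(-873) = 182457)
M = 1785020 (M = (1498 - 300)*1490 = 1198*1490 = 1785020)
-1/(M + H) = -1/(1785020 + 182457) = -1/1967477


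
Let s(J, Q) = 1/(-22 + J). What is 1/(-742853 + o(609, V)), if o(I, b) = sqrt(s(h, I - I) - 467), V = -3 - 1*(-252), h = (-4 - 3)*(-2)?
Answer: -5942824/4414644640609 - 2*I*sqrt(7474)/4414644640609 ≈ -1.3462e-6 - 3.9166e-11*I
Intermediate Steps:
h = 14 (h = -7*(-2) = 14)
V = 249 (V = -3 + 252 = 249)
o(I, b) = I*sqrt(7474)/4 (o(I, b) = sqrt(1/(-22 + 14) - 467) = sqrt(1/(-8) - 467) = sqrt(-1/8 - 467) = sqrt(-3737/8) = I*sqrt(7474)/4)
1/(-742853 + o(609, V)) = 1/(-742853 + I*sqrt(7474)/4)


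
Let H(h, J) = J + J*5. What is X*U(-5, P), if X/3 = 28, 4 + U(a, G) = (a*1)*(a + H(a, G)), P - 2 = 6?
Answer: -18396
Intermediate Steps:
H(h, J) = 6*J (H(h, J) = J + 5*J = 6*J)
P = 8 (P = 2 + 6 = 8)
U(a, G) = -4 + a*(a + 6*G) (U(a, G) = -4 + (a*1)*(a + 6*G) = -4 + a*(a + 6*G))
X = 84 (X = 3*28 = 84)
X*U(-5, P) = 84*(-4 + (-5)**2 + 6*8*(-5)) = 84*(-4 + 25 - 240) = 84*(-219) = -18396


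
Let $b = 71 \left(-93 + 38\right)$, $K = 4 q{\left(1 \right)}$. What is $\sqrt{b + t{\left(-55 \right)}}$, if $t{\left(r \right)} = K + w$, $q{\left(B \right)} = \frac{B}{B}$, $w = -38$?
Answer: $i \sqrt{3939} \approx 62.761 i$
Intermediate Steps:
$q{\left(B \right)} = 1$
$K = 4$ ($K = 4 \cdot 1 = 4$)
$b = -3905$ ($b = 71 \left(-55\right) = -3905$)
$t{\left(r \right)} = -34$ ($t{\left(r \right)} = 4 - 38 = -34$)
$\sqrt{b + t{\left(-55 \right)}} = \sqrt{-3905 - 34} = \sqrt{-3939} = i \sqrt{3939}$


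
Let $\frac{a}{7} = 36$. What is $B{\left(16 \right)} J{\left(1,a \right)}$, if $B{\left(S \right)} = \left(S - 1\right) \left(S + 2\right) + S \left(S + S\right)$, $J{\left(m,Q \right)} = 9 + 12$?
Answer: $16422$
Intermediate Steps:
$a = 252$ ($a = 7 \cdot 36 = 252$)
$J{\left(m,Q \right)} = 21$
$B{\left(S \right)} = 2 S^{2} + \left(-1 + S\right) \left(2 + S\right)$ ($B{\left(S \right)} = \left(-1 + S\right) \left(2 + S\right) + S 2 S = \left(-1 + S\right) \left(2 + S\right) + 2 S^{2} = 2 S^{2} + \left(-1 + S\right) \left(2 + S\right)$)
$B{\left(16 \right)} J{\left(1,a \right)} = \left(-2 + 16 + 3 \cdot 16^{2}\right) 21 = \left(-2 + 16 + 3 \cdot 256\right) 21 = \left(-2 + 16 + 768\right) 21 = 782 \cdot 21 = 16422$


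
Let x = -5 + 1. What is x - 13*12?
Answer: -160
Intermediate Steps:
x = -4
x - 13*12 = -4 - 13*12 = -4 - 156 = -160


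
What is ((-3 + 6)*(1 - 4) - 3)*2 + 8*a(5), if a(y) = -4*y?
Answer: -184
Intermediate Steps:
((-3 + 6)*(1 - 4) - 3)*2 + 8*a(5) = ((-3 + 6)*(1 - 4) - 3)*2 + 8*(-4*5) = (3*(-3) - 3)*2 + 8*(-20) = (-9 - 3)*2 - 160 = -12*2 - 160 = -24 - 160 = -184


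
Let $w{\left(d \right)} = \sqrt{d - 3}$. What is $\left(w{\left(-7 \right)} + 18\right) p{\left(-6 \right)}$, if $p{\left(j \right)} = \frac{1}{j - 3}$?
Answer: $-2 - \frac{i \sqrt{10}}{9} \approx -2.0 - 0.35136 i$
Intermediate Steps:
$w{\left(d \right)} = \sqrt{-3 + d}$
$p{\left(j \right)} = \frac{1}{-3 + j}$
$\left(w{\left(-7 \right)} + 18\right) p{\left(-6 \right)} = \frac{\sqrt{-3 - 7} + 18}{-3 - 6} = \frac{\sqrt{-10} + 18}{-9} = \left(i \sqrt{10} + 18\right) \left(- \frac{1}{9}\right) = \left(18 + i \sqrt{10}\right) \left(- \frac{1}{9}\right) = -2 - \frac{i \sqrt{10}}{9}$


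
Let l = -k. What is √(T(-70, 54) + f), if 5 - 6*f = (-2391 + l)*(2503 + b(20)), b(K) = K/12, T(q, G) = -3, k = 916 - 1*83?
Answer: √48450194/6 ≈ 1160.1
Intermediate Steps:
k = 833 (k = 916 - 83 = 833)
l = -833 (l = -1*833 = -833)
b(K) = K/12 (b(K) = K*(1/12) = K/12)
f = 24225151/18 (f = ⅚ - (-2391 - 833)*(2503 + (1/12)*20)/6 = ⅚ - (-1612)*(2503 + 5/3)/3 = ⅚ - (-1612)*7514/(3*3) = ⅚ - ⅙*(-24225136/3) = ⅚ + 12112568/9 = 24225151/18 ≈ 1.3458e+6)
√(T(-70, 54) + f) = √(-3 + 24225151/18) = √(24225097/18) = √48450194/6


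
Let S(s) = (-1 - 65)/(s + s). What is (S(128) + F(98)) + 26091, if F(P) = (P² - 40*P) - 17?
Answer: 4064991/128 ≈ 31758.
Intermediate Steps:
S(s) = -33/s (S(s) = -66*1/(2*s) = -33/s)
F(P) = -17 + P² - 40*P
(S(128) + F(98)) + 26091 = (-33/128 + (-17 + 98² - 40*98)) + 26091 = (-33*1/128 + (-17 + 9604 - 3920)) + 26091 = (-33/128 + 5667) + 26091 = 725343/128 + 26091 = 4064991/128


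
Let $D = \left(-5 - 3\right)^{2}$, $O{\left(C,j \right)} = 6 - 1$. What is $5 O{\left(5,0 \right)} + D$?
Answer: $89$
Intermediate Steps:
$O{\left(C,j \right)} = 5$
$D = 64$ ($D = \left(-8\right)^{2} = 64$)
$5 O{\left(5,0 \right)} + D = 5 \cdot 5 + 64 = 25 + 64 = 89$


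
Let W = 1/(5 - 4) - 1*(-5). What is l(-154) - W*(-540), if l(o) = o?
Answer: 3086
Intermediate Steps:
W = 6 (W = 1/1 + 5 = 1 + 5 = 6)
l(-154) - W*(-540) = -154 - 6*(-540) = -154 - 1*(-3240) = -154 + 3240 = 3086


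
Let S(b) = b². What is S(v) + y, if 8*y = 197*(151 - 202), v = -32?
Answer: -1855/8 ≈ -231.88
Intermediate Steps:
y = -10047/8 (y = (197*(151 - 202))/8 = (197*(-51))/8 = (⅛)*(-10047) = -10047/8 ≈ -1255.9)
S(v) + y = (-32)² - 10047/8 = 1024 - 10047/8 = -1855/8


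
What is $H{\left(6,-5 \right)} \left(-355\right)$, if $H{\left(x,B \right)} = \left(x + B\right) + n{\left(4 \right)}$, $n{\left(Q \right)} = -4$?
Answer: $1065$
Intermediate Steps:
$H{\left(x,B \right)} = -4 + B + x$ ($H{\left(x,B \right)} = \left(x + B\right) - 4 = \left(B + x\right) - 4 = -4 + B + x$)
$H{\left(6,-5 \right)} \left(-355\right) = \left(-4 - 5 + 6\right) \left(-355\right) = \left(-3\right) \left(-355\right) = 1065$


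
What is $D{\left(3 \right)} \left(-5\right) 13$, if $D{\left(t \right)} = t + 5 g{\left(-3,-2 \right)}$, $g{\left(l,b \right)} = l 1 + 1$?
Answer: $455$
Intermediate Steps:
$g{\left(l,b \right)} = 1 + l$ ($g{\left(l,b \right)} = l + 1 = 1 + l$)
$D{\left(t \right)} = -10 + t$ ($D{\left(t \right)} = t + 5 \left(1 - 3\right) = t + 5 \left(-2\right) = t - 10 = -10 + t$)
$D{\left(3 \right)} \left(-5\right) 13 = \left(-10 + 3\right) \left(-5\right) 13 = \left(-7\right) \left(-5\right) 13 = 35 \cdot 13 = 455$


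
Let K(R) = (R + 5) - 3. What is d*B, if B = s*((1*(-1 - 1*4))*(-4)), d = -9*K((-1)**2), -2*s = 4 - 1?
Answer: 810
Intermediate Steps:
K(R) = 2 + R (K(R) = (5 + R) - 3 = 2 + R)
s = -3/2 (s = -(4 - 1)/2 = -1/2*3 = -3/2 ≈ -1.5000)
d = -27 (d = -9*(2 + (-1)**2) = -9*(2 + 1) = -9*3 = -27)
B = -30 (B = -3*1*(-1 - 1*4)*(-4)/2 = -3*1*(-1 - 4)*(-4)/2 = -3*1*(-5)*(-4)/2 = -(-15)*(-4)/2 = -3/2*20 = -30)
d*B = -27*(-30) = 810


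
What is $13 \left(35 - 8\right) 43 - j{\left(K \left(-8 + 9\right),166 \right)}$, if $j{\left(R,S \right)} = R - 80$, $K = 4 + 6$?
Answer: $15163$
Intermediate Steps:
$K = 10$
$j{\left(R,S \right)} = -80 + R$ ($j{\left(R,S \right)} = R - 80 = -80 + R$)
$13 \left(35 - 8\right) 43 - j{\left(K \left(-8 + 9\right),166 \right)} = 13 \left(35 - 8\right) 43 - \left(-80 + 10 \left(-8 + 9\right)\right) = 13 \cdot 27 \cdot 43 - \left(-80 + 10 \cdot 1\right) = 351 \cdot 43 - \left(-80 + 10\right) = 15093 - -70 = 15093 + 70 = 15163$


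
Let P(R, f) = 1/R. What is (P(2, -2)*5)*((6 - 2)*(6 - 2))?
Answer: 40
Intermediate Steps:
(P(2, -2)*5)*((6 - 2)*(6 - 2)) = (5/2)*((6 - 2)*(6 - 2)) = ((1/2)*5)*(4*4) = (5/2)*16 = 40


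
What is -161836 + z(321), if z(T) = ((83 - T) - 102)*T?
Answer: -270976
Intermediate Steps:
z(T) = T*(-19 - T) (z(T) = (-19 - T)*T = T*(-19 - T))
-161836 + z(321) = -161836 - 1*321*(19 + 321) = -161836 - 1*321*340 = -161836 - 109140 = -270976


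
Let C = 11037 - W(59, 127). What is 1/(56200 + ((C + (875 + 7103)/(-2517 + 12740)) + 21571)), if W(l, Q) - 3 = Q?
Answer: 10223/906563172 ≈ 1.1277e-5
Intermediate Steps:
W(l, Q) = 3 + Q
C = 10907 (C = 11037 - (3 + 127) = 11037 - 1*130 = 11037 - 130 = 10907)
1/(56200 + ((C + (875 + 7103)/(-2517 + 12740)) + 21571)) = 1/(56200 + ((10907 + (875 + 7103)/(-2517 + 12740)) + 21571)) = 1/(56200 + ((10907 + 7978/10223) + 21571)) = 1/(56200 + (111510239/10223 + 21571)) = 1/(56200 + 332030572/10223) = 1/(906563172/10223) = 10223/906563172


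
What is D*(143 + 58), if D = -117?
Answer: -23517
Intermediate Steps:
D*(143 + 58) = -117*(143 + 58) = -117*201 = -23517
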